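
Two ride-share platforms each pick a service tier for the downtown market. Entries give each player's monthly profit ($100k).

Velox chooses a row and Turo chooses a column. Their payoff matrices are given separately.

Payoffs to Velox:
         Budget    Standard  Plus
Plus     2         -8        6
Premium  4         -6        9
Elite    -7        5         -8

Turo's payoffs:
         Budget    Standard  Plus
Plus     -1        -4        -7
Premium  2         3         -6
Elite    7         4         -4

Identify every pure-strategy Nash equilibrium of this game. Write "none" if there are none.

There is no pure-strategy Nash equilibrium.

(Plus, Budget): Velox can switch to Premium (2 → 4). Not NE.
(Plus, Standard): Velox can switch to Premium (-8 → -6). Not NE.
(Plus, Plus): Velox can switch to Premium (6 → 9). Not NE.
(Premium, Budget): Turo can switch to Standard (2 → 3). Not NE.
(Premium, Standard): Velox can switch to Elite (-6 → 5). Not NE.
(Premium, Plus): Turo can switch to Budget (-6 → 2). Not NE.
(Elite, Budget): Velox can switch to Plus (-7 → 2). Not NE.
(Elite, Standard): Turo can switch to Budget (4 → 7). Not NE.
(The remaining 1 profile has a profitable deviation by the same check.)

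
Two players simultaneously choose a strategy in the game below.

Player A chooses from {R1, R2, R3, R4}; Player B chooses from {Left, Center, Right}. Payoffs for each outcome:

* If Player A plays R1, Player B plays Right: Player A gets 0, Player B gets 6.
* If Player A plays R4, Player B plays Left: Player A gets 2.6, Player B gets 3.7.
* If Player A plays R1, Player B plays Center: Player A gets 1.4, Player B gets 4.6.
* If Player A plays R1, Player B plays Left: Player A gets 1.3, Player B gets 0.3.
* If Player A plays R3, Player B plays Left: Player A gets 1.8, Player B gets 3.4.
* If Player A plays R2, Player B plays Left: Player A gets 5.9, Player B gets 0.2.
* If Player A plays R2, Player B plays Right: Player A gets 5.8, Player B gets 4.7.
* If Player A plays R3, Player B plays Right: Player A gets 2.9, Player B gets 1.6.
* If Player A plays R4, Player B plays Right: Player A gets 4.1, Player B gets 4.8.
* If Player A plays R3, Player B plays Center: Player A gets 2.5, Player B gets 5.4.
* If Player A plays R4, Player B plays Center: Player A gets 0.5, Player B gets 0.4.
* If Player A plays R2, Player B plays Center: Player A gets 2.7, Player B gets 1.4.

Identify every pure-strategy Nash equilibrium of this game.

The unique pure-strategy Nash equilibrium is (R2, Right).

Player A against Left: payoffs 1.3, 5.9, 1.8, 2.6 → best response R2.
Player A against Center: payoffs 1.4, 2.7, 2.5, 0.5 → best response R2.
Player A against Right: payoffs 0, 5.8, 2.9, 4.1 → best response R2.
Player B against R1: payoffs 0.3, 4.6, 6 → best response Right.
Player B against R2: payoffs 0.2, 1.4, 4.7 → best response Right.
Player B against R3: payoffs 3.4, 5.4, 1.6 → best response Center.
Player B against R4: payoffs 3.7, 0.4, 4.8 → best response Right.
Mutual best responses: (R2, Right).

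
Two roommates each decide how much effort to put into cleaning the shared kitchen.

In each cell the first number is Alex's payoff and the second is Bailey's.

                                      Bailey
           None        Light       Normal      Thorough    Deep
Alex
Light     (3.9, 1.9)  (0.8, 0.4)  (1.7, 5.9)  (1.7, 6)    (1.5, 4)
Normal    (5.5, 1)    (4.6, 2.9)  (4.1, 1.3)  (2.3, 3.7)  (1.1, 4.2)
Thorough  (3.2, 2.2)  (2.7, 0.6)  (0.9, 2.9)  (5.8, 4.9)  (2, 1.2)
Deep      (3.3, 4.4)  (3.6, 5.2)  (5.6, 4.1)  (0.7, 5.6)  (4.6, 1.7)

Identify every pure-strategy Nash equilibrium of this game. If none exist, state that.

Alex against None: payoffs 3.9, 5.5, 3.2, 3.3 → best response Normal.
Alex against Light: payoffs 0.8, 4.6, 2.7, 3.6 → best response Normal.
Alex against Normal: payoffs 1.7, 4.1, 0.9, 5.6 → best response Deep.
Alex against Thorough: payoffs 1.7, 2.3, 5.8, 0.7 → best response Thorough.
Alex against Deep: payoffs 1.5, 1.1, 2, 4.6 → best response Deep.
Bailey against Light: payoffs 1.9, 0.4, 5.9, 6, 4 → best response Thorough.
Bailey against Normal: payoffs 1, 2.9, 1.3, 3.7, 4.2 → best response Deep.
Bailey against Thorough: payoffs 2.2, 0.6, 2.9, 4.9, 1.2 → best response Thorough.
Bailey against Deep: payoffs 4.4, 5.2, 4.1, 5.6, 1.7 → best response Thorough.
Mutual best responses: (Thorough, Thorough).

Pure NE: (Thorough, Thorough)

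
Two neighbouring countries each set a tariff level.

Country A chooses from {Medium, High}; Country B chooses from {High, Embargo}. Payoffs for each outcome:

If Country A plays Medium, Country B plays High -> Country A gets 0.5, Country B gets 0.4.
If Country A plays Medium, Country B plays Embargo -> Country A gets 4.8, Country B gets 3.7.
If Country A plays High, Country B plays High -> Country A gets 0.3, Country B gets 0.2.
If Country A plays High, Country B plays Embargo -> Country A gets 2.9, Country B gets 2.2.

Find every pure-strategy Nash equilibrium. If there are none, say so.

(Medium, High): Country B can switch to Embargo (0.4 → 3.7). Not NE.
(Medium, Embargo): Country A gets 4.8, best alternative 2.9; Country B gets 3.7, best alternative 0.4. No profitable deviation — NE.
(High, High): Country A can switch to Medium (0.3 → 0.5). Not NE.
(High, Embargo): Country A can switch to Medium (2.9 → 4.8). Not NE.

Pure NE: (Medium, Embargo)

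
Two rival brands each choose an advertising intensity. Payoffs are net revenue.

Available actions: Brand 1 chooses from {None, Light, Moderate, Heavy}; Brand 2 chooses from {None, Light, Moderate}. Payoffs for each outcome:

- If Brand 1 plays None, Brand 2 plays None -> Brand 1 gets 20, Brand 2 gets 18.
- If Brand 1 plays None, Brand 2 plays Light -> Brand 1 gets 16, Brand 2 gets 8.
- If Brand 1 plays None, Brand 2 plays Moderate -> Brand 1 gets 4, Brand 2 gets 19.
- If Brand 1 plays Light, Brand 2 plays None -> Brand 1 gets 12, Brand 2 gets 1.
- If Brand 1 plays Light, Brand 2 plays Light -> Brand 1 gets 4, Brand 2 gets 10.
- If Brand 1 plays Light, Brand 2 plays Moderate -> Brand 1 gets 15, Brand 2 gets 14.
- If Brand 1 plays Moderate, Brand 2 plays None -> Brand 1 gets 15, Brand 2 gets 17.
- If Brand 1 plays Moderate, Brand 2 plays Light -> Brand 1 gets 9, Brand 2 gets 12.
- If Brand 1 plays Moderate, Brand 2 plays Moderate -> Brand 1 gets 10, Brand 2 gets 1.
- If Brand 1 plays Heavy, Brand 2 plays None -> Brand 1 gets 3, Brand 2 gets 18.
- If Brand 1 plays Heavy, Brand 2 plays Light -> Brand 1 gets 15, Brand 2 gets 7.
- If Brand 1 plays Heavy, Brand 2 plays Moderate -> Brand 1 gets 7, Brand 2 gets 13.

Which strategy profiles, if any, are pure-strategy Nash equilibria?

Pure NE: (Light, Moderate)

(None, None): Brand 2 can switch to Moderate (18 → 19). Not NE.
(None, Light): Brand 2 can switch to None (8 → 18). Not NE.
(None, Moderate): Brand 1 can switch to Light (4 → 15). Not NE.
(Light, None): Brand 1 can switch to None (12 → 20). Not NE.
(Light, Light): Brand 1 can switch to None (4 → 16). Not NE.
(Light, Moderate): Brand 1 gets 15, best alternative 10; Brand 2 gets 14, best alternative 10. No profitable deviation — NE.
(Moderate, None): Brand 1 can switch to None (15 → 20). Not NE.
(Moderate, Light): Brand 1 can switch to None (9 → 16). Not NE.
(Moderate, Moderate): Brand 1 can switch to Light (10 → 15). Not NE.
(Heavy, None): Brand 1 can switch to None (3 → 20). Not NE.
(Heavy, Light): Brand 1 can switch to None (15 → 16). Not NE.
(The remaining 1 profile has a profitable deviation by the same check.)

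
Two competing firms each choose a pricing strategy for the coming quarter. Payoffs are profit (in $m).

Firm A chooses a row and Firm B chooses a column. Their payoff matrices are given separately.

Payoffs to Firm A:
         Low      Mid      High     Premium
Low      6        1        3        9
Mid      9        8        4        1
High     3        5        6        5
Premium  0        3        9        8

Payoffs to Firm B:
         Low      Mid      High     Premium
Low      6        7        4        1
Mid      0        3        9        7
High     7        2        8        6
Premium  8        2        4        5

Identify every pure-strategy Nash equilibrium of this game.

This game has no pure Nash equilibrium.

(Low, Low): Firm A can switch to Mid (6 → 9). Not NE.
(Low, Mid): Firm A can switch to Mid (1 → 8). Not NE.
(Low, High): Firm A can switch to Mid (3 → 4). Not NE.
(Low, Premium): Firm B can switch to Low (1 → 6). Not NE.
(Mid, Low): Firm B can switch to Mid (0 → 3). Not NE.
(Mid, Mid): Firm B can switch to High (3 → 9). Not NE.
(The remaining 10 profiles each have a profitable deviation by the same check.)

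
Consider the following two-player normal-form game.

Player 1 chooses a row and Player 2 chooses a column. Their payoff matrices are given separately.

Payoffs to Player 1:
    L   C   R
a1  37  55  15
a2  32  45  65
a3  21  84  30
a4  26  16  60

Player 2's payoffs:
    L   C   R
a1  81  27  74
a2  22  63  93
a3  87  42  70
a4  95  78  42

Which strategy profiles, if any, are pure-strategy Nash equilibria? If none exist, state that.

The pure Nash equilibria are (a1, L) and (a2, R).

(a1, L): Player 1 gets 37, best alternative 32; Player 2 gets 81, best alternative 74. No profitable deviation — NE.
(a1, C): Player 1 can switch to a3 (55 → 84). Not NE.
(a1, R): Player 1 can switch to a2 (15 → 65). Not NE.
(a2, L): Player 1 can switch to a1 (32 → 37). Not NE.
(a2, C): Player 1 can switch to a1 (45 → 55). Not NE.
(a2, R): Player 1 gets 65, best alternative 60; Player 2 gets 93, best alternative 63. No profitable deviation — NE.
(a3, L): Player 1 can switch to a1 (21 → 37). Not NE.
(a3, C): Player 2 can switch to L (42 → 87). Not NE.
(a3, R): Player 1 can switch to a2 (30 → 65). Not NE.
(a4, L): Player 1 can switch to a1 (26 → 37). Not NE.
(The remaining 2 profiles each have a profitable deviation by the same check.)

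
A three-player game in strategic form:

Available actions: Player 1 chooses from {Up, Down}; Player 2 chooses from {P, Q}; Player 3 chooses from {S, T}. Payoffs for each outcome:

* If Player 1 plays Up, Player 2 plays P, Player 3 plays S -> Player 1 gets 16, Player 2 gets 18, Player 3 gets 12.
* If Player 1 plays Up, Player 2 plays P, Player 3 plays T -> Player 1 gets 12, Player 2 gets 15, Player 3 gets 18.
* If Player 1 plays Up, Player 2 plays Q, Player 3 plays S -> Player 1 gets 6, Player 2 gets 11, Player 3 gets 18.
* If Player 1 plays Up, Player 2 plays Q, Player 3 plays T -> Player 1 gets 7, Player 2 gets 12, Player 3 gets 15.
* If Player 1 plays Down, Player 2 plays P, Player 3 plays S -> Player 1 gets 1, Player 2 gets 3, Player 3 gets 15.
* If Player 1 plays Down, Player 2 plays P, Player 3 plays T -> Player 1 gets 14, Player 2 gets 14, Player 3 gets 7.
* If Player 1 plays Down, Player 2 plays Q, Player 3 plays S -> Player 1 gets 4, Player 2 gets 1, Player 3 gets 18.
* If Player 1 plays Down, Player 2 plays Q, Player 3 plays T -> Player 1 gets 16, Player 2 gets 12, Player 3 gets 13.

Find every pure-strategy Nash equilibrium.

Check each profile: it is a Nash equilibrium iff no player can strictly gain by switching unilaterally.
(Up, P, S): Player 3 can switch to T (12 → 18). Not NE.
(Up, P, T): Player 1 can switch to Down (12 → 14). Not NE.
(Up, Q, S): Player 2 can switch to P (11 → 18). Not NE.
(Up, Q, T): Player 1 can switch to Down (7 → 16). Not NE.
(Down, P, S): Player 1 can switch to Up (1 → 16). Not NE.
(Down, P, T): Player 3 can switch to S (7 → 15). Not NE.
(Down, Q, S): Player 1 can switch to Up (4 → 6). Not NE.
(Down, Q, T): Player 2 can switch to P (12 → 14). Not NE.

none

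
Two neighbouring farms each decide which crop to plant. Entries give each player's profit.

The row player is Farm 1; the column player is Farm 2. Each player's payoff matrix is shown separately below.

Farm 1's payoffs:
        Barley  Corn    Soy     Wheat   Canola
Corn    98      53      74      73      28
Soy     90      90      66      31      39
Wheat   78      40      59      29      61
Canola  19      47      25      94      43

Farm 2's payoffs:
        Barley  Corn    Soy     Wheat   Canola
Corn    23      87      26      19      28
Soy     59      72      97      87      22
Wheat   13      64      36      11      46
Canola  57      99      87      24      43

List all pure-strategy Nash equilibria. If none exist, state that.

This game has no pure Nash equilibrium.

Mark each player's best response to every combination of opponents' strategies; a profile where every player is best-responding is a pure Nash equilibrium.
Farm 1 against Barley: payoffs 98, 90, 78, 19 → best response Corn.
Farm 1 against Corn: payoffs 53, 90, 40, 47 → best response Soy.
Farm 1 against Soy: payoffs 74, 66, 59, 25 → best response Corn.
Farm 1 against Wheat: payoffs 73, 31, 29, 94 → best response Canola.
Farm 1 against Canola: payoffs 28, 39, 61, 43 → best response Wheat.
Farm 2 against Corn: payoffs 23, 87, 26, 19, 28 → best response Corn.
Farm 2 against Soy: payoffs 59, 72, 97, 87, 22 → best response Soy.
Farm 2 against Wheat: payoffs 13, 64, 36, 11, 46 → best response Corn.
Farm 2 against Canola: payoffs 57, 99, 87, 24, 43 → best response Corn.
No profile is a mutual best response for all players.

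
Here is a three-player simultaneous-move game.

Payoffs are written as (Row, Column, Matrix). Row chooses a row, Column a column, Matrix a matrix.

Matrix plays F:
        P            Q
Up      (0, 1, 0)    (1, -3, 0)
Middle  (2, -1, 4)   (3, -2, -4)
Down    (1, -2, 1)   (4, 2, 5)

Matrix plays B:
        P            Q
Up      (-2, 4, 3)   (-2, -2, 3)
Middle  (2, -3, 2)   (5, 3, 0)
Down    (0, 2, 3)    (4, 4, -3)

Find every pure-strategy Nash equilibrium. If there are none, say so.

Pure-strategy Nash equilibria: (Middle, P, F), (Middle, Q, B), (Down, Q, F)

(Up, P, F): Row can switch to Middle (0 → 2). Not NE.
(Up, P, B): Row can switch to Middle (-2 → 2). Not NE.
(Up, Q, F): Row can switch to Middle (1 → 3). Not NE.
(Up, Q, B): Row can switch to Middle (-2 → 5). Not NE.
(Middle, P, F): Row gets 2, best alternative 1; Column gets -1, best alternative -2; Matrix gets 4, best alternative 2. No profitable deviation — NE.
(Middle, P, B): Column can switch to Q (-3 → 3). Not NE.
(Middle, Q, F): Row can switch to Down (3 → 4). Not NE.
(Middle, Q, B): Row gets 5, best alternative 4; Column gets 3, best alternative -3; Matrix gets 0, best alternative -4. No profitable deviation — NE.
(Down, P, F): Row can switch to Middle (1 → 2). Not NE.
(Down, P, B): Row can switch to Middle (0 → 2). Not NE.
(Down, Q, F): Row gets 4, best alternative 3; Column gets 2, best alternative -2; Matrix gets 5, best alternative -3. No profitable deviation — NE.
(The remaining 1 profile has a profitable deviation by the same check.)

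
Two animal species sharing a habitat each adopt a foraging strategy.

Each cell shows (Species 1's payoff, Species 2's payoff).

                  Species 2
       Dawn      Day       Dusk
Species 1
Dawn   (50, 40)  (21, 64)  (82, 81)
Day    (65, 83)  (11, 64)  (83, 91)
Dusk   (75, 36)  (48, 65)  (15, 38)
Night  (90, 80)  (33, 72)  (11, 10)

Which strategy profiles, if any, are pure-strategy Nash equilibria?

Pure-strategy Nash equilibria: (Day, Dusk), (Dusk, Day), (Night, Dawn)

Check each profile: it is a Nash equilibrium iff no player can strictly gain by switching unilaterally.
(Dawn, Dawn): Species 1 can switch to Day (50 → 65). Not NE.
(Dawn, Day): Species 1 can switch to Dusk (21 → 48). Not NE.
(Dawn, Dusk): Species 1 can switch to Day (82 → 83). Not NE.
(Day, Dawn): Species 1 can switch to Dusk (65 → 75). Not NE.
(Day, Day): Species 1 can switch to Dawn (11 → 21). Not NE.
(Day, Dusk): Species 1 gets 83, best alternative 82; Species 2 gets 91, best alternative 83. No profitable deviation — NE.
(Dusk, Dawn): Species 1 can switch to Night (75 → 90). Not NE.
(Dusk, Day): Species 1 gets 48, best alternative 33; Species 2 gets 65, best alternative 38. No profitable deviation — NE.
(Dusk, Dusk): Species 1 can switch to Dawn (15 → 82). Not NE.
(Night, Dawn): Species 1 gets 90, best alternative 75; Species 2 gets 80, best alternative 72. No profitable deviation — NE.
(Night, Day): Species 1 can switch to Dusk (33 → 48). Not NE.
(Night, Dusk): Species 1 can switch to Dawn (11 → 82). Not NE.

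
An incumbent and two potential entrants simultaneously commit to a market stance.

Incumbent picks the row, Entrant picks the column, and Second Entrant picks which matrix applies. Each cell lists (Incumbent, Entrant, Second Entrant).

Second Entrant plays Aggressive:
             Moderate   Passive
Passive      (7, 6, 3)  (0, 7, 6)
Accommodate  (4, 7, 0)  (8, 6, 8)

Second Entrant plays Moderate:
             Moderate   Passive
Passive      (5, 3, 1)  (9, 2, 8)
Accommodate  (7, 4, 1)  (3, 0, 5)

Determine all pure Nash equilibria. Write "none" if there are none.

For each strategy profile, look for a profitable unilateral deviation.
(Passive, Moderate, Aggressive): Entrant can switch to Passive (6 → 7). Not NE.
(Passive, Moderate, Moderate): Incumbent can switch to Accommodate (5 → 7). Not NE.
(Passive, Passive, Aggressive): Incumbent can switch to Accommodate (0 → 8). Not NE.
(Passive, Passive, Moderate): Entrant can switch to Moderate (2 → 3). Not NE.
(Accommodate, Moderate, Aggressive): Incumbent can switch to Passive (4 → 7). Not NE.
(Accommodate, Moderate, Moderate): Incumbent gets 7, best alternative 5; Entrant gets 4, best alternative 0; Second Entrant gets 1, best alternative 0. No profitable deviation — NE.
(Accommodate, Passive, Aggressive): Entrant can switch to Moderate (6 → 7). Not NE.
(The remaining 1 profile has a profitable deviation by the same check.)

Pure NE: (Accommodate, Moderate, Moderate)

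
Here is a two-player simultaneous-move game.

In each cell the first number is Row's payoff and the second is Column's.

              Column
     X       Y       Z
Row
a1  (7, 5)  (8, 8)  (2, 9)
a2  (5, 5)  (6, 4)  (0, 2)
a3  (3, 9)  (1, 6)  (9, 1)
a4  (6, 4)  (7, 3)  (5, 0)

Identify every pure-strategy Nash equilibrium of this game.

none

Mark each player's best response to every combination of opponents' strategies; a profile where every player is best-responding is a pure Nash equilibrium.
Row against X: payoffs 7, 5, 3, 6 → best response a1.
Row against Y: payoffs 8, 6, 1, 7 → best response a1.
Row against Z: payoffs 2, 0, 9, 5 → best response a3.
Column against a1: payoffs 5, 8, 9 → best response Z.
Column against a2: payoffs 5, 4, 2 → best response X.
Column against a3: payoffs 9, 6, 1 → best response X.
Column against a4: payoffs 4, 3, 0 → best response X.
No profile is a mutual best response for all players.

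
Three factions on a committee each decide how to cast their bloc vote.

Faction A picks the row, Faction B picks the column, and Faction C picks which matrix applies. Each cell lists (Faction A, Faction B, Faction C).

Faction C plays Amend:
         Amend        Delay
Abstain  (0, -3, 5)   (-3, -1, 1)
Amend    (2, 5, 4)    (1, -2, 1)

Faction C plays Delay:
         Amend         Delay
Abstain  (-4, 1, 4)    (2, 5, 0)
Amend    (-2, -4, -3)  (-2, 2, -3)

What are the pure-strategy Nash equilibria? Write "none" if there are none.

(Amend, Amend, Amend)

Faction A against (Amend, Amend): payoffs 0, 2 → best response Amend.
Faction A against (Amend, Delay): payoffs -4, -2 → best response Amend.
Faction A against (Delay, Amend): payoffs -3, 1 → best response Amend.
Faction A against (Delay, Delay): payoffs 2, -2 → best response Abstain.
Faction B against (Abstain, Amend): payoffs -3, -1 → best response Delay.
Faction B against (Abstain, Delay): payoffs 1, 5 → best response Delay.
Faction B against (Amend, Amend): payoffs 5, -2 → best response Amend.
Faction B against (Amend, Delay): payoffs -4, 2 → best response Delay.
Faction C against (Abstain, Amend): payoffs 5, 4 → best response Amend.
Faction C against (Abstain, Delay): payoffs 1, 0 → best response Amend.
Faction C against (Amend, Amend): payoffs 4, -3 → best response Amend.
Faction C against (Amend, Delay): payoffs 1, -3 → best response Amend.
Mutual best responses: (Amend, Amend, Amend).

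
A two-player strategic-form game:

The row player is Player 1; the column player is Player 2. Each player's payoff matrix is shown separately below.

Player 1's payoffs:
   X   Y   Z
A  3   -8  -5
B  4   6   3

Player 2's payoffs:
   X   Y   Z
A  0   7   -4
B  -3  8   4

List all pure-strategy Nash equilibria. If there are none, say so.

Pure NE: (B, Y)

Check each profile: it is a Nash equilibrium iff no player can strictly gain by switching unilaterally.
(A, X): Player 1 can switch to B (3 → 4). Not NE.
(A, Y): Player 1 can switch to B (-8 → 6). Not NE.
(A, Z): Player 1 can switch to B (-5 → 3). Not NE.
(B, X): Player 2 can switch to Y (-3 → 8). Not NE.
(B, Y): Player 1 gets 6, best alternative -8; Player 2 gets 8, best alternative 4. No profitable deviation — NE.
(B, Z): Player 2 can switch to Y (4 → 8). Not NE.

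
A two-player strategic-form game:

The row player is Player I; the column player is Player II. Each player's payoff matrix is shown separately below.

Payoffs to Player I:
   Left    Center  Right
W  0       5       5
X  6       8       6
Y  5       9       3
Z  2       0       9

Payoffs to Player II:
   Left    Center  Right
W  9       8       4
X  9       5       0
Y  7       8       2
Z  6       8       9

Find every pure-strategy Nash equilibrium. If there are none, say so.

(X, Left); (Y, Center); (Z, Right)

Mark each player's best response to every combination of opponents' strategies; a profile where every player is best-responding is a pure Nash equilibrium.
Player I against Left: payoffs 0, 6, 5, 2 → best response X.
Player I against Center: payoffs 5, 8, 9, 0 → best response Y.
Player I against Right: payoffs 5, 6, 3, 9 → best response Z.
Player II against W: payoffs 9, 8, 4 → best response Left.
Player II against X: payoffs 9, 5, 0 → best response Left.
Player II against Y: payoffs 7, 8, 2 → best response Center.
Player II against Z: payoffs 6, 8, 9 → best response Right.
Mutual best responses: (X, Left); (Y, Center); (Z, Right).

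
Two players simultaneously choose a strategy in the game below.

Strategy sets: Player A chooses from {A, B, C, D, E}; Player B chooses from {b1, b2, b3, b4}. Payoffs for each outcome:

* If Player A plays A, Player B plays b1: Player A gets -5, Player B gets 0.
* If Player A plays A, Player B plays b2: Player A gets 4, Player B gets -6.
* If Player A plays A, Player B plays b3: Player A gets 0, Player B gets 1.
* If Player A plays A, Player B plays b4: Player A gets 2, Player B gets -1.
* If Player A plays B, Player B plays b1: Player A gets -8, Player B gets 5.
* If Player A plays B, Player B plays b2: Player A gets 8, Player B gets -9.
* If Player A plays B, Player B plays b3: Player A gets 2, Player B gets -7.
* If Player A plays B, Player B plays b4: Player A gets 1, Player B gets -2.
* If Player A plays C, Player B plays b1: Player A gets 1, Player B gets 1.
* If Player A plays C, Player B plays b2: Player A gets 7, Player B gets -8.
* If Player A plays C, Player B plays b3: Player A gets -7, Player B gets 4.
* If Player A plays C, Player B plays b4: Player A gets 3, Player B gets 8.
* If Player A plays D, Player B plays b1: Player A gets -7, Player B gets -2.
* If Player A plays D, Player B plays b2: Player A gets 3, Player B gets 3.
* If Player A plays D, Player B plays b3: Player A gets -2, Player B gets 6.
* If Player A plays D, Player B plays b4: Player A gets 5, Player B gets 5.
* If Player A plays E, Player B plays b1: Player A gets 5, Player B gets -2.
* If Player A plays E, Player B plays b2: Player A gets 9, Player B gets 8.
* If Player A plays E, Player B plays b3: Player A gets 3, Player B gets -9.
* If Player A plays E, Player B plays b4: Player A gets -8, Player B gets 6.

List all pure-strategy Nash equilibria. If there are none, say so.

The unique pure-strategy Nash equilibrium is (E, b2).

Player A against b1: payoffs -5, -8, 1, -7, 5 → best response E.
Player A against b2: payoffs 4, 8, 7, 3, 9 → best response E.
Player A against b3: payoffs 0, 2, -7, -2, 3 → best response E.
Player A against b4: payoffs 2, 1, 3, 5, -8 → best response D.
Player B against A: payoffs 0, -6, 1, -1 → best response b3.
Player B against B: payoffs 5, -9, -7, -2 → best response b1.
Player B against C: payoffs 1, -8, 4, 8 → best response b4.
Player B against D: payoffs -2, 3, 6, 5 → best response b3.
Player B against E: payoffs -2, 8, -9, 6 → best response b2.
Mutual best responses: (E, b2).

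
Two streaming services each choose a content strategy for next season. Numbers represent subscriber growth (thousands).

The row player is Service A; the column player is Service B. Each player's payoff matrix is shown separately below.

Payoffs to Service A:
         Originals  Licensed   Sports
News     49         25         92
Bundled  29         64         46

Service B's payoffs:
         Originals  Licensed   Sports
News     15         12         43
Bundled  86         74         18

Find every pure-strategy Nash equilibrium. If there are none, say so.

Pure NE: (News, Sports)

Service A against Originals: payoffs 49, 29 → best response News.
Service A against Licensed: payoffs 25, 64 → best response Bundled.
Service A against Sports: payoffs 92, 46 → best response News.
Service B against News: payoffs 15, 12, 43 → best response Sports.
Service B against Bundled: payoffs 86, 74, 18 → best response Originals.
Mutual best responses: (News, Sports).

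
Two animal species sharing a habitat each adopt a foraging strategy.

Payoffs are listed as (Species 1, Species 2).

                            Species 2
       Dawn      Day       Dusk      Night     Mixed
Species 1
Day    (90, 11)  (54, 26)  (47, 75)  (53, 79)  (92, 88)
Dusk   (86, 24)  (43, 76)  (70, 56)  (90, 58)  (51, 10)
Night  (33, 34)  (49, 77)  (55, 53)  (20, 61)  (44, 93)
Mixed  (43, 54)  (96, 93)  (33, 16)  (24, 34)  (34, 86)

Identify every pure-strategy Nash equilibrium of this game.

Species 1 against Dawn: payoffs 90, 86, 33, 43 → best response Day.
Species 1 against Day: payoffs 54, 43, 49, 96 → best response Mixed.
Species 1 against Dusk: payoffs 47, 70, 55, 33 → best response Dusk.
Species 1 against Night: payoffs 53, 90, 20, 24 → best response Dusk.
Species 1 against Mixed: payoffs 92, 51, 44, 34 → best response Day.
Species 2 against Day: payoffs 11, 26, 75, 79, 88 → best response Mixed.
Species 2 against Dusk: payoffs 24, 76, 56, 58, 10 → best response Day.
Species 2 against Night: payoffs 34, 77, 53, 61, 93 → best response Mixed.
Species 2 against Mixed: payoffs 54, 93, 16, 34, 86 → best response Day.
Mutual best responses: (Day, Mixed); (Mixed, Day).

The pure Nash equilibria are (Day, Mixed) and (Mixed, Day).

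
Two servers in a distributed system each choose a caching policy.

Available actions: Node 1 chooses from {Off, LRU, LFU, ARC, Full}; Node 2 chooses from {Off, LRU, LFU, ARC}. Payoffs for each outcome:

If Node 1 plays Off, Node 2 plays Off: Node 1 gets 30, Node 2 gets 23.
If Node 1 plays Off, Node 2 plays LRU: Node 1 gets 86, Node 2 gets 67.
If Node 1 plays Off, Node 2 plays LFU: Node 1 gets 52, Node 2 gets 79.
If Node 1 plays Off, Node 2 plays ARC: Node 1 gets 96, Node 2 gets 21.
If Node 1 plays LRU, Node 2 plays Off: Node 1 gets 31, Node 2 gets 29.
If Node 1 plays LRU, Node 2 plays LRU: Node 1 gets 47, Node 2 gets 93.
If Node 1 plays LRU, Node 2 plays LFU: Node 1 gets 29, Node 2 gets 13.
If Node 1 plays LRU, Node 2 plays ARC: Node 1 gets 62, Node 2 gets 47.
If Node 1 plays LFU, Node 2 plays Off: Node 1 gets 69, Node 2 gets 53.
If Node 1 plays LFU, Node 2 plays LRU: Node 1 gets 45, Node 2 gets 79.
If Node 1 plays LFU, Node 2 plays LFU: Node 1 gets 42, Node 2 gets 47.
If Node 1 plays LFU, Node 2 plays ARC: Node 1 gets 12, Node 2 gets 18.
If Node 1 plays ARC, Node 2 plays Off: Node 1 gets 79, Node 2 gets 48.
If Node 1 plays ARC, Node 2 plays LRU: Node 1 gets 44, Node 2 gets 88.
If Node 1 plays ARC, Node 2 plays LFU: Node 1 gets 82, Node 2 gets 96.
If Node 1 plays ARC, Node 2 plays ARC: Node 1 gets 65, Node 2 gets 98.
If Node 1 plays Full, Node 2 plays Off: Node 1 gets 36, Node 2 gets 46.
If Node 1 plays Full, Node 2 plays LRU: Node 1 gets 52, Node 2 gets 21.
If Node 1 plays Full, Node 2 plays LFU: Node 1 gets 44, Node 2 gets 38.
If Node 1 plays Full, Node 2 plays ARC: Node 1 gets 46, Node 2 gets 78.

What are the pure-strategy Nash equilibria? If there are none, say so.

For each player, find the best response to each opponent profile; mutual best responses are the pure NE.
Node 1 against Off: payoffs 30, 31, 69, 79, 36 → best response ARC.
Node 1 against LRU: payoffs 86, 47, 45, 44, 52 → best response Off.
Node 1 against LFU: payoffs 52, 29, 42, 82, 44 → best response ARC.
Node 1 against ARC: payoffs 96, 62, 12, 65, 46 → best response Off.
Node 2 against Off: payoffs 23, 67, 79, 21 → best response LFU.
Node 2 against LRU: payoffs 29, 93, 13, 47 → best response LRU.
Node 2 against LFU: payoffs 53, 79, 47, 18 → best response LRU.
Node 2 against ARC: payoffs 48, 88, 96, 98 → best response ARC.
Node 2 against Full: payoffs 46, 21, 38, 78 → best response ARC.
No profile is a mutual best response for all players.

No pure-strategy Nash equilibrium.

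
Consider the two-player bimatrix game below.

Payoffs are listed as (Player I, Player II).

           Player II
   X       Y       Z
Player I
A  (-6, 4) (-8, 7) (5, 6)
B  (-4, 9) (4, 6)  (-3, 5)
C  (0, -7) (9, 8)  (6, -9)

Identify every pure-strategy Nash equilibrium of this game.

For each strategy profile, look for a profitable unilateral deviation.
(A, X): Player I can switch to B (-6 → -4). Not NE.
(A, Y): Player I can switch to B (-8 → 4). Not NE.
(A, Z): Player I can switch to C (5 → 6). Not NE.
(B, X): Player I can switch to C (-4 → 0). Not NE.
(B, Y): Player I can switch to C (4 → 9). Not NE.
(B, Z): Player I can switch to A (-3 → 5). Not NE.
(C, X): Player II can switch to Y (-7 → 8). Not NE.
(C, Y): Player I gets 9, best alternative 4; Player II gets 8, best alternative -7. No profitable deviation — NE.
(C, Z): Player II can switch to X (-9 → -7). Not NE.

(C, Y)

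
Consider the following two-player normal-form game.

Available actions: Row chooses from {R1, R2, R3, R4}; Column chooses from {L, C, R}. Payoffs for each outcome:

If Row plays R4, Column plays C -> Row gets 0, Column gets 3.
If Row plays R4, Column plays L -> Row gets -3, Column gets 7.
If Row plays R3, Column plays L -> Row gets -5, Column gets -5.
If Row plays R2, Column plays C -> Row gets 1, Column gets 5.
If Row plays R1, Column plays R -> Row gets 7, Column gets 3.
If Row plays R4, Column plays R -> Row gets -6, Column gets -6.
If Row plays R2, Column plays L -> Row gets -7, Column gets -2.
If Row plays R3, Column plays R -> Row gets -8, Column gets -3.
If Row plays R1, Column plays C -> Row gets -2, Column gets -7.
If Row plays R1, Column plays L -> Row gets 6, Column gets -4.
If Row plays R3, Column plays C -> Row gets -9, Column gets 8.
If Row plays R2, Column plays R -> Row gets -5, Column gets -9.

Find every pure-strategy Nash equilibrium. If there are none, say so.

(R1, R) and (R2, C)

(R1, L): Column can switch to R (-4 → 3). Not NE.
(R1, C): Row can switch to R2 (-2 → 1). Not NE.
(R1, R): Row gets 7, best alternative -5; Column gets 3, best alternative -4. No profitable deviation — NE.
(R2, L): Row can switch to R1 (-7 → 6). Not NE.
(R2, C): Row gets 1, best alternative 0; Column gets 5, best alternative -2. No profitable deviation — NE.
(R2, R): Row can switch to R1 (-5 → 7). Not NE.
(R3, L): Row can switch to R1 (-5 → 6). Not NE.
(R3, C): Row can switch to R1 (-9 → -2). Not NE.
(The remaining 4 profiles each have a profitable deviation by the same check.)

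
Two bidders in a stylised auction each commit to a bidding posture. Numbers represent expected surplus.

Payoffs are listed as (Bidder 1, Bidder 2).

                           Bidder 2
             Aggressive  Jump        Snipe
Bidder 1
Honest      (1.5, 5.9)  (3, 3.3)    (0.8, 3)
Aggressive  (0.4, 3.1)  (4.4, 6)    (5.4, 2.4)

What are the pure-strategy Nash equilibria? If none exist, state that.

Mark each player's best response to every combination of opponents' strategies; a profile where every player is best-responding is a pure Nash equilibrium.
Bidder 1 against Aggressive: payoffs 1.5, 0.4 → best response Honest.
Bidder 1 against Jump: payoffs 3, 4.4 → best response Aggressive.
Bidder 1 against Snipe: payoffs 0.8, 5.4 → best response Aggressive.
Bidder 2 against Honest: payoffs 5.9, 3.3, 3 → best response Aggressive.
Bidder 2 against Aggressive: payoffs 3.1, 6, 2.4 → best response Jump.
Mutual best responses: (Honest, Aggressive); (Aggressive, Jump).

The pure Nash equilibria are (Honest, Aggressive); (Aggressive, Jump).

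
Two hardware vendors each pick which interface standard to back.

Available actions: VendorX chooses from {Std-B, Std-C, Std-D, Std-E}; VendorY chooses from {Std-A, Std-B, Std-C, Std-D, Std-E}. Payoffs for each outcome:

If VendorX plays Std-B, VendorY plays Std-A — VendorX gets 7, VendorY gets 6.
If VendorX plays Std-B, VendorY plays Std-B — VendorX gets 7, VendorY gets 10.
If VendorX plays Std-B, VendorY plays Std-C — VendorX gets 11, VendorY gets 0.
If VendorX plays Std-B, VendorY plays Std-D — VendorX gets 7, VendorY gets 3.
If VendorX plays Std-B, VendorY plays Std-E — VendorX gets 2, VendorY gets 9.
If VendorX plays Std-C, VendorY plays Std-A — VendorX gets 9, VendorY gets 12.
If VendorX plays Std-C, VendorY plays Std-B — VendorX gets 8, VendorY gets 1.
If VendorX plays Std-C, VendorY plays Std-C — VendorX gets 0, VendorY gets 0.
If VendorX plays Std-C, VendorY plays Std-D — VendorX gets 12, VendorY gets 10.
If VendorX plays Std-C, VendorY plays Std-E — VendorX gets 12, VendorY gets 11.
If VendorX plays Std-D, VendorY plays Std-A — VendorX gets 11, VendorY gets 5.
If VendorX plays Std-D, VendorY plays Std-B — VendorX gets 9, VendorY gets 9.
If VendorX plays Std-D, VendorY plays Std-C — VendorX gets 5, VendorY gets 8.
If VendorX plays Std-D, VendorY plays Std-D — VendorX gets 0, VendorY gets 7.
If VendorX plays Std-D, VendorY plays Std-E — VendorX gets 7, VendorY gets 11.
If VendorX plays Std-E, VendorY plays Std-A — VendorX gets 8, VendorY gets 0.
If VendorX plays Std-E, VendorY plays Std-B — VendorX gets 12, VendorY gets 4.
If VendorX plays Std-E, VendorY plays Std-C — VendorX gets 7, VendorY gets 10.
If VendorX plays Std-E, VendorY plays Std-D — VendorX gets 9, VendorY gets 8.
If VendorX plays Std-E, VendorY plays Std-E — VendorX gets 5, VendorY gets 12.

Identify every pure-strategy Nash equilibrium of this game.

(Std-B, Std-A): VendorX can switch to Std-C (7 → 9). Not NE.
(Std-B, Std-B): VendorX can switch to Std-C (7 → 8). Not NE.
(Std-B, Std-C): VendorY can switch to Std-A (0 → 6). Not NE.
(Std-B, Std-D): VendorX can switch to Std-C (7 → 12). Not NE.
(Std-B, Std-E): VendorX can switch to Std-C (2 → 12). Not NE.
(Std-C, Std-A): VendorX can switch to Std-D (9 → 11). Not NE.
(Std-C, Std-B): VendorX can switch to Std-D (8 → 9). Not NE.
(Std-C, Std-C): VendorX can switch to Std-B (0 → 11). Not NE.
(Std-C, Std-D): VendorY can switch to Std-A (10 → 12). Not NE.
(Std-C, Std-E): VendorY can switch to Std-A (11 → 12). Not NE.
(The remaining 10 profiles each have a profitable deviation by the same check.)

There is no pure-strategy Nash equilibrium.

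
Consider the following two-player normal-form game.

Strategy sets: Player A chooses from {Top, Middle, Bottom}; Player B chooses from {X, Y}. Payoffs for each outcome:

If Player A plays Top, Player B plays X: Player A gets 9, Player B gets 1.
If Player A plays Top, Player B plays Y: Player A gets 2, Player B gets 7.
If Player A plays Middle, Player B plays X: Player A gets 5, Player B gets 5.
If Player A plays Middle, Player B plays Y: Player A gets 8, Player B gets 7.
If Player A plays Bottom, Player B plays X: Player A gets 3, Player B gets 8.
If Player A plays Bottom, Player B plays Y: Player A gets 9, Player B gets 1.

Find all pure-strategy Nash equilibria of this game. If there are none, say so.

No pure-strategy Nash equilibrium.

Player A against X: payoffs 9, 5, 3 → best response Top.
Player A against Y: payoffs 2, 8, 9 → best response Bottom.
Player B against Top: payoffs 1, 7 → best response Y.
Player B against Middle: payoffs 5, 7 → best response Y.
Player B against Bottom: payoffs 8, 1 → best response X.
No profile is a mutual best response for all players.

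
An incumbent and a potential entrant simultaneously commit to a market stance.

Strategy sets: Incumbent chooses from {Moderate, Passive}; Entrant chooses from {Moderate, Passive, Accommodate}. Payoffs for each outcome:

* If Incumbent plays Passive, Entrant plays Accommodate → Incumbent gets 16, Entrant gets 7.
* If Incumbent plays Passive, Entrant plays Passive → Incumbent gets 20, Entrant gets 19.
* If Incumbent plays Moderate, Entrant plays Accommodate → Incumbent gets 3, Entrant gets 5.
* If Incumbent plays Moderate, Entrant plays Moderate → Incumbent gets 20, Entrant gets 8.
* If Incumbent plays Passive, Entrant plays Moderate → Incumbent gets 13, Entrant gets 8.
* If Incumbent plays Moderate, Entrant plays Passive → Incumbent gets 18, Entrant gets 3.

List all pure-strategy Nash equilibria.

Pure-strategy Nash equilibria: (Moderate, Moderate) and (Passive, Passive)

Incumbent against Moderate: payoffs 20, 13 → best response Moderate.
Incumbent against Passive: payoffs 18, 20 → best response Passive.
Incumbent against Accommodate: payoffs 3, 16 → best response Passive.
Entrant against Moderate: payoffs 8, 3, 5 → best response Moderate.
Entrant against Passive: payoffs 8, 19, 7 → best response Passive.
Mutual best responses: (Moderate, Moderate); (Passive, Passive).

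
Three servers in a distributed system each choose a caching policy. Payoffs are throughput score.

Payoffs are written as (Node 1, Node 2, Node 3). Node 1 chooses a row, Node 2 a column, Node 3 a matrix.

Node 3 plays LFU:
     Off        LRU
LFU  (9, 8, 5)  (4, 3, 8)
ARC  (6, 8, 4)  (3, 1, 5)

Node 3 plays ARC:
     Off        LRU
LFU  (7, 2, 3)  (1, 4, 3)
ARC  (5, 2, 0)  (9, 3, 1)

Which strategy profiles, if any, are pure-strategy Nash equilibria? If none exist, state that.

Node 1 against (Off, LFU): payoffs 9, 6 → best response LFU.
Node 1 against (Off, ARC): payoffs 7, 5 → best response LFU.
Node 1 against (LRU, LFU): payoffs 4, 3 → best response LFU.
Node 1 against (LRU, ARC): payoffs 1, 9 → best response ARC.
Node 2 against (LFU, LFU): payoffs 8, 3 → best response Off.
Node 2 against (LFU, ARC): payoffs 2, 4 → best response LRU.
Node 2 against (ARC, LFU): payoffs 8, 1 → best response Off.
Node 2 against (ARC, ARC): payoffs 2, 3 → best response LRU.
Node 3 against (LFU, Off): payoffs 5, 3 → best response LFU.
Node 3 against (LFU, LRU): payoffs 8, 3 → best response LFU.
Node 3 against (ARC, Off): payoffs 4, 0 → best response LFU.
Node 3 against (ARC, LRU): payoffs 5, 1 → best response LFU.
Mutual best responses: (LFU, Off, LFU).

(LFU, Off, LFU)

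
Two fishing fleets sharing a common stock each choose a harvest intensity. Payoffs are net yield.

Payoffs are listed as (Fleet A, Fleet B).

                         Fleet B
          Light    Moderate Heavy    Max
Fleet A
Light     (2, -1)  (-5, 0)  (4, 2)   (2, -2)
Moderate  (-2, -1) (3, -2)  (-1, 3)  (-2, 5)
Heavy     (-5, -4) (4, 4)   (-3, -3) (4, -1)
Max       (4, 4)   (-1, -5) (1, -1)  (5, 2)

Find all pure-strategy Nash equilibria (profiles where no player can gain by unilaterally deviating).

(Light, Heavy) and (Heavy, Moderate) and (Max, Light)

(Light, Light): Fleet A can switch to Max (2 → 4). Not NE.
(Light, Moderate): Fleet A can switch to Moderate (-5 → 3). Not NE.
(Light, Heavy): Fleet A gets 4, best alternative 1; Fleet B gets 2, best alternative 0. No profitable deviation — NE.
(Light, Max): Fleet A can switch to Heavy (2 → 4). Not NE.
(Moderate, Light): Fleet A can switch to Light (-2 → 2). Not NE.
(Moderate, Moderate): Fleet A can switch to Heavy (3 → 4). Not NE.
(Moderate, Heavy): Fleet A can switch to Light (-1 → 4). Not NE.
(Heavy, Moderate): Fleet A gets 4, best alternative 3; Fleet B gets 4, best alternative -1. No profitable deviation — NE.
(Max, Light): Fleet A gets 4, best alternative 2; Fleet B gets 4, best alternative 2. No profitable deviation — NE.
(The remaining 7 profiles each have a profitable deviation by the same check.)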